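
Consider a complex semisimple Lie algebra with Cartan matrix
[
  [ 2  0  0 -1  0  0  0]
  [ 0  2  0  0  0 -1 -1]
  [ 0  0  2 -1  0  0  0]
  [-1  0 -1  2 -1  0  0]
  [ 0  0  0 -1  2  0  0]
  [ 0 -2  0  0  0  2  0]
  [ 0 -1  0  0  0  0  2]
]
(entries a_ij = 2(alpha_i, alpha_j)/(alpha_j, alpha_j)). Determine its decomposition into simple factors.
The diagram associated to this matrix has two connected components: the simple roots {alpha_2, alpha_6, alpha_7} form a chain of 3 nodes with a double edge at one end; the terminal node there is the unique long simple root (C_3), and {alpha_1, alpha_3, alpha_4, alpha_5} form a chain of 2 nodes with a fork of two nodes at one end (D_4). A semisimple Lie algebra decomposes uniquely as the direct sum of simple ideals, one per connected component of its Dynkin diagram, so g ≅ C_3 ⊕ D_4 (dimension 21 + 28 = 49).

C_3 (sp(6)) + D_4 (so(8))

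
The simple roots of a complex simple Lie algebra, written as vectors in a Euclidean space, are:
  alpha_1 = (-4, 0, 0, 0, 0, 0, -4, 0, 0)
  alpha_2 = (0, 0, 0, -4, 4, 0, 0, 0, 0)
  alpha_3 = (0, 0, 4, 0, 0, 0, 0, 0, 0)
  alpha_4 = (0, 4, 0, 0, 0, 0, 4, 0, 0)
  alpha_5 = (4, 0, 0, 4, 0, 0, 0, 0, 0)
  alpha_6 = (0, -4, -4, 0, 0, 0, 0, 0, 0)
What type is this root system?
Compute the Cartan integers a_ij = 2(alpha_i, alpha_j)/(alpha_j, alpha_j); the resulting 6x6 Cartan matrix is
[[2, 0, 0, -1, -1, 0], [0, 2, 0, 0, -1, 0], [0, 0, 2, 0, 0, -1], [-1, 0, 0, 2, 0, -1], [-1, -1, 0, 0, 2, 0], [0, 0, -2, -1, 0, 2]].
The roots have two lengths (squared-length ratio 2:1); the short ones are alpha_{3}. The associated Dynkin diagram is a chain of 6 nodes with a double edge at one end; the terminal node there is the unique short simple root (B_6), so the type is B_6 (the algebra so(13)).

B6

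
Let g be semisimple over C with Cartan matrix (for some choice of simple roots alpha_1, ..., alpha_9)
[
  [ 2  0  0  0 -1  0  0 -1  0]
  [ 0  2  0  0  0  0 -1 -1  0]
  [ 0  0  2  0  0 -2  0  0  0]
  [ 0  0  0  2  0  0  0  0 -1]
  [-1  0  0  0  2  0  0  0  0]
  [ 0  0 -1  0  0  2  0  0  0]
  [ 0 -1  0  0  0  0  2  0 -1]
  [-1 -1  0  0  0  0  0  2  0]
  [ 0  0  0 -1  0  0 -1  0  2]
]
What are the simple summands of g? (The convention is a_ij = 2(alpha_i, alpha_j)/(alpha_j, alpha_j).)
type A_7 ⊕ type B_2

The diagram associated to this matrix has two connected components: the simple roots {alpha_1, alpha_2, alpha_4, alpha_5, alpha_7, alpha_8, alpha_9} form a chain of 7 nodes with single edges (A_7), and {alpha_3, alpha_6} form a chain of 2 nodes with a double edge at one end; the terminal node there is the unique short simple root (B_2). A semisimple Lie algebra decomposes uniquely as the direct sum of simple ideals, one per connected component of its Dynkin diagram, so g ≅ A_7 ⊕ B_2 (dimension 63 + 10 = 73).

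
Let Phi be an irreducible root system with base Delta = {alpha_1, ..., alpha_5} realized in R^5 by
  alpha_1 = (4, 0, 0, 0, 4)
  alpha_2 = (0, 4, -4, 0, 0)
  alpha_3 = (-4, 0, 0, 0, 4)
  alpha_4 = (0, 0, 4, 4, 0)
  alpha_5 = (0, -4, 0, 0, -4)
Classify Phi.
type D_5

Compute the Cartan integers a_ij = 2(alpha_i, alpha_j)/(alpha_j, alpha_j); the resulting 5x5 Cartan matrix is
[[2, 0, 0, 0, -1], [0, 2, 0, -1, -1], [0, 0, 2, 0, -1], [0, -1, 0, 2, 0], [-1, -1, -1, 0, 2]].
All simple roots have the same length, so the diagram is simply laced. The associated Dynkin diagram is a chain of 3 nodes with a fork of two nodes at one end (D_5), so the type is D_5 (the algebra so(10)).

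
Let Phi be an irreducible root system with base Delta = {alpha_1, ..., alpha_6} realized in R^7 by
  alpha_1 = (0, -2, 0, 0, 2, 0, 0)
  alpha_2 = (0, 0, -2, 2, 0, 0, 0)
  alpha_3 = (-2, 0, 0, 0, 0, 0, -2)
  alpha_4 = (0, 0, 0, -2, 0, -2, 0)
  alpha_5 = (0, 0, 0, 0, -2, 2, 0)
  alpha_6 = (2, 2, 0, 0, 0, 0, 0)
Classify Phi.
type A_6

Compute the Cartan integers a_ij = 2(alpha_i, alpha_j)/(alpha_j, alpha_j); the resulting 6x6 Cartan matrix is
[[2, 0, 0, 0, -1, -1], [0, 2, 0, -1, 0, 0], [0, 0, 2, 0, 0, -1], [0, -1, 0, 2, -1, 0], [-1, 0, 0, -1, 2, 0], [-1, 0, -1, 0, 0, 2]].
All simple roots have the same length, so the diagram is simply laced. The associated Dynkin diagram is a chain of 6 nodes with single edges (A_6), so the type is A_6 (the algebra sl(7)).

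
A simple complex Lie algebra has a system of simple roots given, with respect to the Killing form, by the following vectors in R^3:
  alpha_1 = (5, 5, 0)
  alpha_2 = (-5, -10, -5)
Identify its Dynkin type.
type G_2

Compute the Cartan integers a_ij = 2(alpha_i, alpha_j)/(alpha_j, alpha_j); the resulting 2x2 Cartan matrix is
[[2, -1], [-3, 2]].
The roots have two lengths (squared-length ratio 3:1); the short ones are alpha_{1}. The associated Dynkin diagram is two nodes joined by a triple edge (G_2), so the type is G_2.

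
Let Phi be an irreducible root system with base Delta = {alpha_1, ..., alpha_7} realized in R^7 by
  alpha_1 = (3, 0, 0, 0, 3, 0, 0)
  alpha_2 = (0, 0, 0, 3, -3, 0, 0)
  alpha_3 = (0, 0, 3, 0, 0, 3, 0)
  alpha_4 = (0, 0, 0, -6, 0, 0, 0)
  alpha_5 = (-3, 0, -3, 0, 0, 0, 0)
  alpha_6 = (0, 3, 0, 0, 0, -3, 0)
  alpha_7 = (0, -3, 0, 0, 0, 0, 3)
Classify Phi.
C_7

Compute the Cartan integers a_ij = 2(alpha_i, alpha_j)/(alpha_j, alpha_j); the resulting 7x7 Cartan matrix is
[[2, -1, 0, 0, -1, 0, 0], [-1, 2, 0, -1, 0, 0, 0], [0, 0, 2, 0, -1, -1, 0], [0, -2, 0, 2, 0, 0, 0], [-1, 0, -1, 0, 2, 0, 0], [0, 0, -1, 0, 0, 2, -1], [0, 0, 0, 0, 0, -1, 2]].
The roots have two lengths (squared-length ratio 2:1); the short ones are alpha_{1,2,3,5,6,7}. The associated Dynkin diagram is a chain of 7 nodes with a double edge at one end; the terminal node there is the unique long simple root (C_7), so the type is C_7 (the algebra sp(14)).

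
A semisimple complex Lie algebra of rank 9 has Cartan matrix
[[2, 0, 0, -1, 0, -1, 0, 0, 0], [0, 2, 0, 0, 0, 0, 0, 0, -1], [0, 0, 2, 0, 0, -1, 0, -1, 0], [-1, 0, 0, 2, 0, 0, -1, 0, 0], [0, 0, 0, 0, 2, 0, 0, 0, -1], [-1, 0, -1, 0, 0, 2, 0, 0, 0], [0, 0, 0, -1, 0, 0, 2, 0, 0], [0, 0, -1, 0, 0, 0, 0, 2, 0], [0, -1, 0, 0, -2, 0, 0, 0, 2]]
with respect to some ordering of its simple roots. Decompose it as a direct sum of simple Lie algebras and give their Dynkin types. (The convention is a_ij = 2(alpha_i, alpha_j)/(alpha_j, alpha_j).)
A6 + B3

The diagram associated to this matrix has two connected components: the simple roots {alpha_1, alpha_3, alpha_4, alpha_6, alpha_7, alpha_8} form a chain of 6 nodes with single edges (A_6), and {alpha_2, alpha_5, alpha_9} form a chain of 3 nodes with a double edge at one end; the terminal node there is the unique short simple root (B_3). A semisimple Lie algebra decomposes uniquely as the direct sum of simple ideals, one per connected component of its Dynkin diagram, so g ≅ A_6 ⊕ B_3 (dimension 48 + 21 = 69).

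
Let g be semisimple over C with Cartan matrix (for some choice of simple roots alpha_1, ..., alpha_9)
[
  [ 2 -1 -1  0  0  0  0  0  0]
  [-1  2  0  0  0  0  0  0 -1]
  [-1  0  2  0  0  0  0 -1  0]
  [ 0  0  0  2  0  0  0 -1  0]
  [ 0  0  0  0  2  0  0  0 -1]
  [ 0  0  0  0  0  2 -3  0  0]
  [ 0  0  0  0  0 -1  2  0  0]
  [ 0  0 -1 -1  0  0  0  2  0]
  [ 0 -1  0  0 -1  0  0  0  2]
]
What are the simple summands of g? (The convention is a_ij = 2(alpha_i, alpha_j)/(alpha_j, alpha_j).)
The diagram associated to this matrix has two connected components: the simple roots {alpha_1, alpha_2, alpha_3, alpha_4, alpha_5, alpha_8, alpha_9} form a chain of 7 nodes with single edges (A_7), and {alpha_6, alpha_7} form two nodes joined by a triple edge (G_2). A semisimple Lie algebra decomposes uniquely as the direct sum of simple ideals, one per connected component of its Dynkin diagram, so g ≅ A_7 ⊕ G_2 (dimension 63 + 14 = 77).

type A_7 + type G_2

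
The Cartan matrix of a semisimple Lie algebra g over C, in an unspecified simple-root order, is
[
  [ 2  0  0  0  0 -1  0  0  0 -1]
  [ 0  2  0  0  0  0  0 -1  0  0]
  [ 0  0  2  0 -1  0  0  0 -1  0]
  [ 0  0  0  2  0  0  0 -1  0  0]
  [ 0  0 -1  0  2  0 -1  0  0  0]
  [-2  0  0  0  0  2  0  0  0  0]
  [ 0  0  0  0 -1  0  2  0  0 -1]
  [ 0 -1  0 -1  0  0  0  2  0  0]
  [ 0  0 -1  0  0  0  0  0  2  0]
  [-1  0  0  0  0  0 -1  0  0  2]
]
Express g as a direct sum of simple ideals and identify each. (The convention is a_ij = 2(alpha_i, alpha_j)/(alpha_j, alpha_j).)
The diagram associated to this matrix has two connected components: the simple roots {alpha_2, alpha_4, alpha_8} form a chain of 3 nodes with single edges (A_3), and {alpha_1, alpha_3, alpha_5, alpha_6, alpha_7, alpha_9, alpha_10} form a chain of 7 nodes with a double edge at one end; the terminal node there is the unique long simple root (C_7). A semisimple Lie algebra decomposes uniquely as the direct sum of simple ideals, one per connected component of its Dynkin diagram, so g ≅ A_3 ⊕ C_7 (dimension 15 + 105 = 120).

A_3 (sl(4)) ⊕ C_7 (sp(14))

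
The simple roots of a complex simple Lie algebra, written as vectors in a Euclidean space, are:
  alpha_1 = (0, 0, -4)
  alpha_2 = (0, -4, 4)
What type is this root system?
Compute the Cartan integers a_ij = 2(alpha_i, alpha_j)/(alpha_j, alpha_j); the resulting 2x2 Cartan matrix is
[[2, -1], [-2, 2]].
The roots have two lengths (squared-length ratio 2:1); the short ones are alpha_{1}. The associated Dynkin diagram is a chain of 2 nodes with a double edge at one end; the terminal node there is the unique short simple root (B_2), so the type is B_2 (the algebra so(5)).

B_2 (so(5))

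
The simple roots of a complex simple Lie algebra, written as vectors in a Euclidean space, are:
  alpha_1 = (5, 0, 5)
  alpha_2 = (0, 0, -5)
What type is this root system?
Compute the Cartan integers a_ij = 2(alpha_i, alpha_j)/(alpha_j, alpha_j); the resulting 2x2 Cartan matrix is
[[2, -2], [-1, 2]].
The roots have two lengths (squared-length ratio 2:1); the short ones are alpha_{2}. The associated Dynkin diagram is a chain of 2 nodes with a double edge at one end; the terminal node there is the unique short simple root (B_2), so the type is B_2 (the algebra so(5)).

B2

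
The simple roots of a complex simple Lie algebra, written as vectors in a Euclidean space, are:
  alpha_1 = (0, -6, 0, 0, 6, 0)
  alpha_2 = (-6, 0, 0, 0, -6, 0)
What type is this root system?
A2

Compute the Cartan integers a_ij = 2(alpha_i, alpha_j)/(alpha_j, alpha_j); the resulting 2x2 Cartan matrix is
[[2, -1], [-1, 2]].
All simple roots have the same length, so the diagram is simply laced. The associated Dynkin diagram is a chain of 2 nodes with single edges (A_2), so the type is A_2 (the algebra sl(3)).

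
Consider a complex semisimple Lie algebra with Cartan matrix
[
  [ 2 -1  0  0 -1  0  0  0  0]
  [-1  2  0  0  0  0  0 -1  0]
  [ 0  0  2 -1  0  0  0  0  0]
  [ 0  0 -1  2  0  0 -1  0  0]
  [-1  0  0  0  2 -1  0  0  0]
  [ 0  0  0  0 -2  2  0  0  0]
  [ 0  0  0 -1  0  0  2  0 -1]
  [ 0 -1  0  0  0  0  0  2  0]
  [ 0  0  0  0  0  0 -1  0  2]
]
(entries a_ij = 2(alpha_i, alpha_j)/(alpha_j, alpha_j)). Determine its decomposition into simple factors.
The diagram associated to this matrix has two connected components: the simple roots {alpha_3, alpha_4, alpha_7, alpha_9} form a chain of 4 nodes with single edges (A_4), and {alpha_1, alpha_2, alpha_5, alpha_6, alpha_8} form a chain of 5 nodes with a double edge at one end; the terminal node there is the unique long simple root (C_5). A semisimple Lie algebra decomposes uniquely as the direct sum of simple ideals, one per connected component of its Dynkin diagram, so g ≅ A_4 ⊕ C_5 (dimension 24 + 55 = 79).

A_4 (sl(5)) + C_5 (sp(10))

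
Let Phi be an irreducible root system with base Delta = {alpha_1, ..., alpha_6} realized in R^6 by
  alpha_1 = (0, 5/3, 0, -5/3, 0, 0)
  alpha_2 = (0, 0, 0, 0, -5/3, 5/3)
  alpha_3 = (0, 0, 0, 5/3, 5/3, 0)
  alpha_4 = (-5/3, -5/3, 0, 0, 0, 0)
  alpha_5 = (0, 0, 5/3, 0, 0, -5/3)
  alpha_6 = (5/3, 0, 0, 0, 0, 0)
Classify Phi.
Compute the Cartan integers a_ij = 2(alpha_i, alpha_j)/(alpha_j, alpha_j); the resulting 6x6 Cartan matrix is
[[2, 0, -1, -1, 0, 0], [0, 2, -1, 0, -1, 0], [-1, -1, 2, 0, 0, 0], [-1, 0, 0, 2, 0, -2], [0, -1, 0, 0, 2, 0], [0, 0, 0, -1, 0, 2]].
The roots have two lengths (squared-length ratio 2:1); the short ones are alpha_{6}. The associated Dynkin diagram is a chain of 6 nodes with a double edge at one end; the terminal node there is the unique short simple root (B_6), so the type is B_6 (the algebra so(13)).

B6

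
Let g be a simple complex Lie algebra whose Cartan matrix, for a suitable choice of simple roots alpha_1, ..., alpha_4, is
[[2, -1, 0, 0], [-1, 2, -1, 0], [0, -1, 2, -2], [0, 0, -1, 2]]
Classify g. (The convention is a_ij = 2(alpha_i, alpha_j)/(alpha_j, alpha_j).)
The matrix has rank 4 with 2's on the diagonal. Reading the off-diagonal entries as Dynkin edges (a single edge where a_ij = a_ji = -1; a double or triple edge where a_ij * a_ji = 2 or 3), the diagram is a chain of 4 nodes with a double edge at one end; the terminal node there is the unique short simple root (B_4). One simple-root ordering that puts it in standard form is (alpha_1, alpha_2, alpha_3, alpha_4). So the algebra is type B_4, i.e. so(9).

B_4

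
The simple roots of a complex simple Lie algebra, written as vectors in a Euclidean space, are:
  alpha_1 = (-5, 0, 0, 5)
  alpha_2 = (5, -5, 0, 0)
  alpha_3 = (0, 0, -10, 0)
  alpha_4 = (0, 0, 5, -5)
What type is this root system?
C_4 (sp(8))

Compute the Cartan integers a_ij = 2(alpha_i, alpha_j)/(alpha_j, alpha_j); the resulting 4x4 Cartan matrix is
[[2, -1, 0, -1], [-1, 2, 0, 0], [0, 0, 2, -2], [-1, 0, -1, 2]].
The roots have two lengths (squared-length ratio 2:1); the short ones are alpha_{1,2,4}. The associated Dynkin diagram is a chain of 4 nodes with a double edge at one end; the terminal node there is the unique long simple root (C_4), so the type is C_4 (the algebra sp(8)).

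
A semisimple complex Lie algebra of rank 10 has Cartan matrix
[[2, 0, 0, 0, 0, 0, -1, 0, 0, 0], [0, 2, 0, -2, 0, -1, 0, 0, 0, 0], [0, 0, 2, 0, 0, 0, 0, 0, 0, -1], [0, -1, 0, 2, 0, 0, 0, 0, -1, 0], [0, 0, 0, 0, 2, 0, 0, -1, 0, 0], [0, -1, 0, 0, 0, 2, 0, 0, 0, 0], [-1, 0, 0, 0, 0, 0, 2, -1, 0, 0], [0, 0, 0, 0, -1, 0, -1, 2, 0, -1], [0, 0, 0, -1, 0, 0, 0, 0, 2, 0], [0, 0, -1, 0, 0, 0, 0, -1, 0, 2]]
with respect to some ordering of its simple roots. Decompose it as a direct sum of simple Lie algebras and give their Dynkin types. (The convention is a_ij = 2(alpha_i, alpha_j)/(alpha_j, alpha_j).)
The diagram associated to this matrix has two connected components: the simple roots {alpha_1, alpha_3, alpha_5, alpha_7, alpha_8, alpha_10} form a chain of 5 nodes with one extra node attached to the third node from one end (E_6), and {alpha_2, alpha_4, alpha_6, alpha_9} form a chain of 4 nodes with a double edge between the middle two (F_4). A semisimple Lie algebra decomposes uniquely as the direct sum of simple ideals, one per connected component of its Dynkin diagram, so g ≅ E_6 ⊕ F_4 (dimension 78 + 52 = 130).

E_6 + F_4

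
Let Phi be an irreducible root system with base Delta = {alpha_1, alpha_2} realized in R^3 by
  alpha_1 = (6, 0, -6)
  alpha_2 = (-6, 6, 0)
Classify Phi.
type A_2

Compute the Cartan integers a_ij = 2(alpha_i, alpha_j)/(alpha_j, alpha_j); the resulting 2x2 Cartan matrix is
[[2, -1], [-1, 2]].
All simple roots have the same length, so the diagram is simply laced. The associated Dynkin diagram is a chain of 2 nodes with single edges (A_2), so the type is A_2 (the algebra sl(3)).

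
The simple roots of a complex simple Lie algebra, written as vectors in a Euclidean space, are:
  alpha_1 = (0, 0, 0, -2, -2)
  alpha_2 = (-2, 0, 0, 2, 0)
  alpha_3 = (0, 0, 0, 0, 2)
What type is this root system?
Compute the Cartan integers a_ij = 2(alpha_i, alpha_j)/(alpha_j, alpha_j); the resulting 3x3 Cartan matrix is
[[2, -1, -2], [-1, 2, 0], [-1, 0, 2]].
The roots have two lengths (squared-length ratio 2:1); the short ones are alpha_{3}. The associated Dynkin diagram is a chain of 3 nodes with a double edge at one end; the terminal node there is the unique short simple root (B_3), so the type is B_3 (the algebra so(7)).

B_3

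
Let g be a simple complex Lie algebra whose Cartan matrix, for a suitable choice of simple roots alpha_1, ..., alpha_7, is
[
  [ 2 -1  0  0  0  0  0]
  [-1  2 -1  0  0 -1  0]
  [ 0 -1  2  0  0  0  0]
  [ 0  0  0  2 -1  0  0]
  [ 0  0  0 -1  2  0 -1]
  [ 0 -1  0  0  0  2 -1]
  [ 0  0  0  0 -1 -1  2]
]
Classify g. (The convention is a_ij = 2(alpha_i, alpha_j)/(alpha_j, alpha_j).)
The matrix has rank 7 with 2's on the diagonal. Reading the off-diagonal entries as Dynkin edges (a single edge where a_ij = a_ji = -1; a double or triple edge where a_ij * a_ji = 2 or 3), the diagram is a chain of 5 nodes with a fork of two nodes at one end (D_7). One simple-root ordering that puts it in standard form is (alpha_4, alpha_5, alpha_7, alpha_6, alpha_2, alpha_1, alpha_3). So the algebra is type D_7, i.e. so(14).

type D_7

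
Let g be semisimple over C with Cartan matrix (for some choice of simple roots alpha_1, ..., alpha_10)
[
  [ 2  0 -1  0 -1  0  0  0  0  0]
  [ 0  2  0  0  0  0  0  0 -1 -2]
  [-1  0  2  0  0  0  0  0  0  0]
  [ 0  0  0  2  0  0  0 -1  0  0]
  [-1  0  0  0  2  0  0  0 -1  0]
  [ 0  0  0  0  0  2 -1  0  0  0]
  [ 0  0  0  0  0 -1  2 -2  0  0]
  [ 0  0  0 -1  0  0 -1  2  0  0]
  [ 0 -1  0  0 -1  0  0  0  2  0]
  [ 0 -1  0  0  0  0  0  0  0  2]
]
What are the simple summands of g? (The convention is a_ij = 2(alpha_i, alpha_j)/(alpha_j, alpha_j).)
B_6 ⊕ F_4

The diagram associated to this matrix has two connected components: the simple roots {alpha_1, alpha_2, alpha_3, alpha_5, alpha_9, alpha_10} form a chain of 6 nodes with a double edge at one end; the terminal node there is the unique short simple root (B_6), and {alpha_4, alpha_6, alpha_7, alpha_8} form a chain of 4 nodes with a double edge between the middle two (F_4). A semisimple Lie algebra decomposes uniquely as the direct sum of simple ideals, one per connected component of its Dynkin diagram, so g ≅ B_6 ⊕ F_4 (dimension 78 + 52 = 130).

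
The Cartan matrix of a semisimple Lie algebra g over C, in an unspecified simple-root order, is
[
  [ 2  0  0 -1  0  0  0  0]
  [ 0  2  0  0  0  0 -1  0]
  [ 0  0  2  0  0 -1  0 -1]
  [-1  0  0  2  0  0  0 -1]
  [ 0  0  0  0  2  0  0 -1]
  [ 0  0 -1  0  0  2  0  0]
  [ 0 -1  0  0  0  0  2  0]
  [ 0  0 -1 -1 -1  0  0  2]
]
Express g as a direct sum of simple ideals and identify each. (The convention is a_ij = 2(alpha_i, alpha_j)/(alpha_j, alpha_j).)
The diagram associated to this matrix has two connected components: the simple roots {alpha_2, alpha_7} form a chain of 2 nodes with single edges (A_2), and {alpha_1, alpha_3, alpha_4, alpha_5, alpha_6, alpha_8} form a chain of 5 nodes with one extra node attached to the third node from one end (E_6). A semisimple Lie algebra decomposes uniquely as the direct sum of simple ideals, one per connected component of its Dynkin diagram, so g ≅ A_2 ⊕ E_6 (dimension 8 + 78 = 86).

type A_2 + type E_6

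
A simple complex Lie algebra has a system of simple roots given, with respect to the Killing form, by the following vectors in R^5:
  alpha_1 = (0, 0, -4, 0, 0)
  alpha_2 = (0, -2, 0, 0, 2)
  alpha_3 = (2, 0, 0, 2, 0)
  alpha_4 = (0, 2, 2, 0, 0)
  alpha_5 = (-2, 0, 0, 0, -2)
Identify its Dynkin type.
Compute the Cartan integers a_ij = 2(alpha_i, alpha_j)/(alpha_j, alpha_j); the resulting 5x5 Cartan matrix is
[[2, 0, 0, -2, 0], [0, 2, 0, -1, -1], [0, 0, 2, 0, -1], [-1, -1, 0, 2, 0], [0, -1, -1, 0, 2]].
The roots have two lengths (squared-length ratio 2:1); the short ones are alpha_{2,3,4,5}. The associated Dynkin diagram is a chain of 5 nodes with a double edge at one end; the terminal node there is the unique long simple root (C_5), so the type is C_5 (the algebra sp(10)).

C_5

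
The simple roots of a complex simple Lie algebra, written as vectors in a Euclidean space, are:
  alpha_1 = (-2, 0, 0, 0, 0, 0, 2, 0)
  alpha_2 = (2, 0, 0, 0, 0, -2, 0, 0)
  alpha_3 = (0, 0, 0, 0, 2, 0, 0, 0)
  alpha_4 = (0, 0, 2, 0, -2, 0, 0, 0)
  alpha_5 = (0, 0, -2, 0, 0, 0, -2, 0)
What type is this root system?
Compute the Cartan integers a_ij = 2(alpha_i, alpha_j)/(alpha_j, alpha_j); the resulting 5x5 Cartan matrix is
[[2, -1, 0, 0, -1], [-1, 2, 0, 0, 0], [0, 0, 2, -1, 0], [0, 0, -2, 2, -1], [-1, 0, 0, -1, 2]].
The roots have two lengths (squared-length ratio 2:1); the short ones are alpha_{3}. The associated Dynkin diagram is a chain of 5 nodes with a double edge at one end; the terminal node there is the unique short simple root (B_5), so the type is B_5 (the algebra so(11)).

B_5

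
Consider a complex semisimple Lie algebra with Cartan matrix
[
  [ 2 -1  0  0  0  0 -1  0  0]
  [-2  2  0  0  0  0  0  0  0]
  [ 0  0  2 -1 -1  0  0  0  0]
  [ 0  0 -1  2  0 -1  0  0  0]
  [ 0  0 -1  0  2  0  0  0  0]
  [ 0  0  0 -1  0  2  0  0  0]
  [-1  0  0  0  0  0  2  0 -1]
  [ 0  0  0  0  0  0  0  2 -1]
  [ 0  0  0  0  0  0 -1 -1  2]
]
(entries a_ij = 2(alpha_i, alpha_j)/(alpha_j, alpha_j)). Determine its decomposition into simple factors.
The diagram associated to this matrix has two connected components: the simple roots {alpha_3, alpha_4, alpha_5, alpha_6} form a chain of 4 nodes with single edges (A_4), and {alpha_1, alpha_2, alpha_7, alpha_8, alpha_9} form a chain of 5 nodes with a double edge at one end; the terminal node there is the unique long simple root (C_5). A semisimple Lie algebra decomposes uniquely as the direct sum of simple ideals, one per connected component of its Dynkin diagram, so g ≅ A_4 ⊕ C_5 (dimension 24 + 55 = 79).

A_4 ⊕ C_5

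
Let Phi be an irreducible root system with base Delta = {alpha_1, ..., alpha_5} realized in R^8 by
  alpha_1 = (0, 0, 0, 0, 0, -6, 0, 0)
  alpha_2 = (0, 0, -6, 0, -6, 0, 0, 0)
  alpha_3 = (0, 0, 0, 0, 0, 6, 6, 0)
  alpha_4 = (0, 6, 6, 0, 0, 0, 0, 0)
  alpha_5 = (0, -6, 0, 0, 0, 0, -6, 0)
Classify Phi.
type B_5

Compute the Cartan integers a_ij = 2(alpha_i, alpha_j)/(alpha_j, alpha_j); the resulting 5x5 Cartan matrix is
[[2, 0, -1, 0, 0], [0, 2, 0, -1, 0], [-2, 0, 2, 0, -1], [0, -1, 0, 2, -1], [0, 0, -1, -1, 2]].
The roots have two lengths (squared-length ratio 2:1); the short ones are alpha_{1}. The associated Dynkin diagram is a chain of 5 nodes with a double edge at one end; the terminal node there is the unique short simple root (B_5), so the type is B_5 (the algebra so(11)).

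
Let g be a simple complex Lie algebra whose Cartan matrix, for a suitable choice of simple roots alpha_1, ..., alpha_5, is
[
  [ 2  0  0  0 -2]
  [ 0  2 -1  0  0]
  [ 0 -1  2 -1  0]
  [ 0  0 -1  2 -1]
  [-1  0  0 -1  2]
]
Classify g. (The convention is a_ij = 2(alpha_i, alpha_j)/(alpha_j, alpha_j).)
C_5 (sp(10))

The matrix has rank 5 with 2's on the diagonal. Reading the off-diagonal entries as Dynkin edges (a single edge where a_ij = a_ji = -1; a double or triple edge where a_ij * a_ji = 2 or 3), the diagram is a chain of 5 nodes with a double edge at one end; the terminal node there is the unique long simple root (C_5). One simple-root ordering that puts it in standard form is (alpha_2, alpha_3, alpha_4, alpha_5, alpha_1). So the algebra is type C_5, i.e. sp(10).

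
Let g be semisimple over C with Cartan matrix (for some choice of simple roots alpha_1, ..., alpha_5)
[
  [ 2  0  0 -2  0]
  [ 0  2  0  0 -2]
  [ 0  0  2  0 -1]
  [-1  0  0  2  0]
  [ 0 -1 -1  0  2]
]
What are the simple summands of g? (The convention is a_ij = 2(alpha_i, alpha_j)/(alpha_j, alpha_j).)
The diagram associated to this matrix has two connected components: the simple roots {alpha_1, alpha_4} form a chain of 2 nodes with a double edge at one end; the terminal node there is the unique short simple root (B_2), and {alpha_2, alpha_3, alpha_5} form a chain of 3 nodes with a double edge at one end; the terminal node there is the unique long simple root (C_3). A semisimple Lie algebra decomposes uniquely as the direct sum of simple ideals, one per connected component of its Dynkin diagram, so g ≅ B_2 ⊕ C_3 (dimension 10 + 21 = 31).

type B_2 ⊕ type C_3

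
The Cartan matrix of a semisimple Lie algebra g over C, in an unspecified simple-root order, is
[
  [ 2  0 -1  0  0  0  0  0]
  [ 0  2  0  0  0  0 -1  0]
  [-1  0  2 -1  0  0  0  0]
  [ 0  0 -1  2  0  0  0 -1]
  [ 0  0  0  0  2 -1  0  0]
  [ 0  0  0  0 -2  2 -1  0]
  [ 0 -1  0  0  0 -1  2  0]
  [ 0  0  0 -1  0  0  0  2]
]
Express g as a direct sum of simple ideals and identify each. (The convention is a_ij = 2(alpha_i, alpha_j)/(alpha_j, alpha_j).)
The diagram associated to this matrix has two connected components: the simple roots {alpha_1, alpha_3, alpha_4, alpha_8} form a chain of 4 nodes with single edges (A_4), and {alpha_2, alpha_5, alpha_6, alpha_7} form a chain of 4 nodes with a double edge at one end; the terminal node there is the unique short simple root (B_4). A semisimple Lie algebra decomposes uniquely as the direct sum of simple ideals, one per connected component of its Dynkin diagram, so g ≅ A_4 ⊕ B_4 (dimension 24 + 36 = 60).

A_4 (sl(5)) + B_4 (so(9))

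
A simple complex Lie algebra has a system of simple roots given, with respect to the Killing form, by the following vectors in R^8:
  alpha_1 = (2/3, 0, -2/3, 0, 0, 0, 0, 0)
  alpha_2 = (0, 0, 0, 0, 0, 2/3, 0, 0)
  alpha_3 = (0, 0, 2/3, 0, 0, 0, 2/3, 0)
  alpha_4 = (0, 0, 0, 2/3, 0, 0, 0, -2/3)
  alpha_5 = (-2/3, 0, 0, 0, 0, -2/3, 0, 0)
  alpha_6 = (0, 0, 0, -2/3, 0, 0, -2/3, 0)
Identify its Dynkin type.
Compute the Cartan integers a_ij = 2(alpha_i, alpha_j)/(alpha_j, alpha_j); the resulting 6x6 Cartan matrix is
[[2, 0, -1, 0, -1, 0], [0, 2, 0, 0, -1, 0], [-1, 0, 2, 0, 0, -1], [0, 0, 0, 2, 0, -1], [-1, -2, 0, 0, 2, 0], [0, 0, -1, -1, 0, 2]].
The roots have two lengths (squared-length ratio 2:1); the short ones are alpha_{2}. The associated Dynkin diagram is a chain of 6 nodes with a double edge at one end; the terminal node there is the unique short simple root (B_6), so the type is B_6 (the algebra so(13)).

B_6 (so(13))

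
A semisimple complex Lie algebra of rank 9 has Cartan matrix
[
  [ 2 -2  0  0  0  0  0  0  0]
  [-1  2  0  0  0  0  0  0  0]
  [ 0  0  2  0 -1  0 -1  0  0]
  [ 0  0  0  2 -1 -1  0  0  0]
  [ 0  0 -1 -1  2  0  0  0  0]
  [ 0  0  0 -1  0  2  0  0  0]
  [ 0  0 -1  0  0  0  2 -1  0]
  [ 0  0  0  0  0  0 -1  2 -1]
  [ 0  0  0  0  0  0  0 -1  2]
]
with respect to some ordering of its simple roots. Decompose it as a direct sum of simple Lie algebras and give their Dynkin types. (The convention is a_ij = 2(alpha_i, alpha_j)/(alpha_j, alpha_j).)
The diagram associated to this matrix has two connected components: the simple roots {alpha_3, alpha_4, alpha_5, alpha_6, alpha_7, alpha_8, alpha_9} form a chain of 7 nodes with single edges (A_7), and {alpha_1, alpha_2} form a chain of 2 nodes with a double edge at one end; the terminal node there is the unique short simple root (B_2). A semisimple Lie algebra decomposes uniquely as the direct sum of simple ideals, one per connected component of its Dynkin diagram, so g ≅ A_7 ⊕ B_2 (dimension 63 + 10 = 73).

A_7 (sl(8)) ⊕ B_2 (so(5))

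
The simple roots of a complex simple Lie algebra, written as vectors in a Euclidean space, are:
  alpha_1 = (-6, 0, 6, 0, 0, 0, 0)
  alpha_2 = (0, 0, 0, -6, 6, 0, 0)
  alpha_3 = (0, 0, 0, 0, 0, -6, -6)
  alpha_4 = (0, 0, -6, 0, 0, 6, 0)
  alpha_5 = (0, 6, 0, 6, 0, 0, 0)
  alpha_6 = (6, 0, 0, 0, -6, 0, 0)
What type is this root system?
Compute the Cartan integers a_ij = 2(alpha_i, alpha_j)/(alpha_j, alpha_j); the resulting 6x6 Cartan matrix is
[[2, 0, 0, -1, 0, -1], [0, 2, 0, 0, -1, -1], [0, 0, 2, -1, 0, 0], [-1, 0, -1, 2, 0, 0], [0, -1, 0, 0, 2, 0], [-1, -1, 0, 0, 0, 2]].
All simple roots have the same length, so the diagram is simply laced. The associated Dynkin diagram is a chain of 6 nodes with single edges (A_6), so the type is A_6 (the algebra sl(7)).

A6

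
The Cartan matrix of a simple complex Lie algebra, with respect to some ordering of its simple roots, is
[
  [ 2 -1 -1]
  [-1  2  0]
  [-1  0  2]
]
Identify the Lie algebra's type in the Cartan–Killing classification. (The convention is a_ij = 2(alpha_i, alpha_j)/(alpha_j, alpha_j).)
The matrix has rank 3 with 2's on the diagonal. Reading the off-diagonal entries as Dynkin edges (a single edge where a_ij = a_ji = -1; a double or triple edge where a_ij * a_ji = 2 or 3), the diagram is a chain of 3 nodes with single edges (A_3). One simple-root ordering that puts it in standard form is (alpha_3, alpha_1, alpha_2). So the algebra is type A_3, i.e. sl(4).

type A_3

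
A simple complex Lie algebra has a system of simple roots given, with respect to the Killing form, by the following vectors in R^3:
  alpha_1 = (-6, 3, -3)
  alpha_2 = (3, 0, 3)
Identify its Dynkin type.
Compute the Cartan integers a_ij = 2(alpha_i, alpha_j)/(alpha_j, alpha_j); the resulting 2x2 Cartan matrix is
[[2, -3], [-1, 2]].
The roots have two lengths (squared-length ratio 3:1); the short ones are alpha_{2}. The associated Dynkin diagram is two nodes joined by a triple edge (G_2), so the type is G_2.

type G_2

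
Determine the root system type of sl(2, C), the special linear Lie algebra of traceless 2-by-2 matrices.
This is sl(2), which has dimension 2^2 - 1 = 3 and rank 2 - 1 = 1 (a Cartan subalgebra is the diagonal traceless matrices). In the classification of classical Lie algebras, the special linear algebra sl(n+1) has type A_n; here n = 1, so the Dynkin diagram is a chain of 1 nodes with single edges (A_1). Hence the type is A_1.

A1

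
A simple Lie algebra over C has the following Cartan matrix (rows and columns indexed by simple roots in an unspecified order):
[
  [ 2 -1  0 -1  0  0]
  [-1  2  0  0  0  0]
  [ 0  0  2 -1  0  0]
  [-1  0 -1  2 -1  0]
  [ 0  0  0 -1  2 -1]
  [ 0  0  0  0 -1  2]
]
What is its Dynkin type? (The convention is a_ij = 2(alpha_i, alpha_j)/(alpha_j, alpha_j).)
type E_6

The matrix has rank 6 with 2's on the diagonal. Reading the off-diagonal entries as Dynkin edges (a single edge where a_ij = a_ji = -1; a double or triple edge where a_ij * a_ji = 2 or 3), the diagram is a chain of 5 nodes with one extra node attached to the third node from one end (E_6). One simple-root ordering that puts it in standard form is (alpha_6, alpha_3, alpha_5, alpha_4, alpha_1, alpha_2). So the algebra is type E_6.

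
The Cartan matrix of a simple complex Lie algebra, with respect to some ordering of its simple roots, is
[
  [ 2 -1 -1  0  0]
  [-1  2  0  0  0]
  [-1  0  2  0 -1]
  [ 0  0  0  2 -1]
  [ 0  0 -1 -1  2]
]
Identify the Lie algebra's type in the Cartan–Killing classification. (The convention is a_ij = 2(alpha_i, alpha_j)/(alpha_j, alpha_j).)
The matrix has rank 5 with 2's on the diagonal. Reading the off-diagonal entries as Dynkin edges (a single edge where a_ij = a_ji = -1; a double or triple edge where a_ij * a_ji = 2 or 3), the diagram is a chain of 5 nodes with single edges (A_5). One simple-root ordering that puts it in standard form is (alpha_2, alpha_1, alpha_3, alpha_5, alpha_4). So the algebra is type A_5, i.e. sl(6).

type A_5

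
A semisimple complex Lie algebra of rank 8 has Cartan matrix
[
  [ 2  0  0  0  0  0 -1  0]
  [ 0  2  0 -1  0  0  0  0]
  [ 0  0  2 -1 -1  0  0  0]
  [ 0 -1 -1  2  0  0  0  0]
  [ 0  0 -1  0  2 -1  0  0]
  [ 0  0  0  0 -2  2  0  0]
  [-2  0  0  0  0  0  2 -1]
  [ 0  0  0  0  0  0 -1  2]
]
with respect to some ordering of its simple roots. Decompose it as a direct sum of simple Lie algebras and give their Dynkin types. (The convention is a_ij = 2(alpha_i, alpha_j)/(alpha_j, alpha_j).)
B_3 (so(7)) + C_5 (sp(10))

The diagram associated to this matrix has two connected components: the simple roots {alpha_1, alpha_7, alpha_8} form a chain of 3 nodes with a double edge at one end; the terminal node there is the unique short simple root (B_3), and {alpha_2, alpha_3, alpha_4, alpha_5, alpha_6} form a chain of 5 nodes with a double edge at one end; the terminal node there is the unique long simple root (C_5). A semisimple Lie algebra decomposes uniquely as the direct sum of simple ideals, one per connected component of its Dynkin diagram, so g ≅ B_3 ⊕ C_5 (dimension 21 + 55 = 76).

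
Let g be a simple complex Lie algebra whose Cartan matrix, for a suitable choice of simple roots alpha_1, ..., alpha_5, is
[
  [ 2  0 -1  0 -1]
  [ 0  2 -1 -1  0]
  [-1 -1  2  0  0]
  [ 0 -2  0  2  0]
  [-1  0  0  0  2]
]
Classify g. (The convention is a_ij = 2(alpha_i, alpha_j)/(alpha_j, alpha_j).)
The matrix has rank 5 with 2's on the diagonal. Reading the off-diagonal entries as Dynkin edges (a single edge where a_ij = a_ji = -1; a double or triple edge where a_ij * a_ji = 2 or 3), the diagram is a chain of 5 nodes with a double edge at one end; the terminal node there is the unique long simple root (C_5). One simple-root ordering that puts it in standard form is (alpha_5, alpha_1, alpha_3, alpha_2, alpha_4). So the algebra is type C_5, i.e. sp(10).

C5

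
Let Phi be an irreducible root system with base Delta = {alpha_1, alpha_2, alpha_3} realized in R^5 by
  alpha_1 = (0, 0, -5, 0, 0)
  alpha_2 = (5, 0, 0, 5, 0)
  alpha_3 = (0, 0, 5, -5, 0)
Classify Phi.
Compute the Cartan integers a_ij = 2(alpha_i, alpha_j)/(alpha_j, alpha_j); the resulting 3x3 Cartan matrix is
[[2, 0, -1], [0, 2, -1], [-2, -1, 2]].
The roots have two lengths (squared-length ratio 2:1); the short ones are alpha_{1}. The associated Dynkin diagram is a chain of 3 nodes with a double edge at one end; the terminal node there is the unique short simple root (B_3), so the type is B_3 (the algebra so(7)).

type B_3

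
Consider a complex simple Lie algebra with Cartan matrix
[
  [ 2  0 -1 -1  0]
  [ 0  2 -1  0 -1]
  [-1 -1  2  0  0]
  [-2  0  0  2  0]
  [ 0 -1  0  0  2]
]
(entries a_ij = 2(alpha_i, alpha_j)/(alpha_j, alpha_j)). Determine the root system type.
The matrix has rank 5 with 2's on the diagonal. Reading the off-diagonal entries as Dynkin edges (a single edge where a_ij = a_ji = -1; a double or triple edge where a_ij * a_ji = 2 or 3), the diagram is a chain of 5 nodes with a double edge at one end; the terminal node there is the unique long simple root (C_5). One simple-root ordering that puts it in standard form is (alpha_5, alpha_2, alpha_3, alpha_1, alpha_4). So the algebra is type C_5, i.e. sp(10).

C_5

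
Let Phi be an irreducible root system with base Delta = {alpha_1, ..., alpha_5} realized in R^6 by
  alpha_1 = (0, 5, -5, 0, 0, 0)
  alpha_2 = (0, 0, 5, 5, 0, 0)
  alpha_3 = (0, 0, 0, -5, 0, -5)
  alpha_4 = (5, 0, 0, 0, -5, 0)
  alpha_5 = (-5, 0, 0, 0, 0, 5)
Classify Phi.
A_5

Compute the Cartan integers a_ij = 2(alpha_i, alpha_j)/(alpha_j, alpha_j); the resulting 5x5 Cartan matrix is
[[2, -1, 0, 0, 0], [-1, 2, -1, 0, 0], [0, -1, 2, 0, -1], [0, 0, 0, 2, -1], [0, 0, -1, -1, 2]].
All simple roots have the same length, so the diagram is simply laced. The associated Dynkin diagram is a chain of 5 nodes with single edges (A_5), so the type is A_5 (the algebra sl(6)).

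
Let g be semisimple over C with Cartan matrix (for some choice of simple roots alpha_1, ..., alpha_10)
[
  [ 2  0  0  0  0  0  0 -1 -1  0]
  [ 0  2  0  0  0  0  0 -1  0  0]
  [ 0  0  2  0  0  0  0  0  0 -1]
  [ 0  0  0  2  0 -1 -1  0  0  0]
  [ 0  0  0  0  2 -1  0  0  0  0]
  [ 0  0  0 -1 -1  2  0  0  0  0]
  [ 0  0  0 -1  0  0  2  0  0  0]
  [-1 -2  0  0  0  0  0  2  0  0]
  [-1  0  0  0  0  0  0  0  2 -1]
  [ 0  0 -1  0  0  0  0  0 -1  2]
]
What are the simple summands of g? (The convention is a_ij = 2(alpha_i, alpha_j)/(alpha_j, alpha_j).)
The diagram associated to this matrix has two connected components: the simple roots {alpha_4, alpha_5, alpha_6, alpha_7} form a chain of 4 nodes with single edges (A_4), and {alpha_1, alpha_2, alpha_3, alpha_8, alpha_9, alpha_10} form a chain of 6 nodes with a double edge at one end; the terminal node there is the unique short simple root (B_6). A semisimple Lie algebra decomposes uniquely as the direct sum of simple ideals, one per connected component of its Dynkin diagram, so g ≅ A_4 ⊕ B_6 (dimension 24 + 78 = 102).

A_4 ⊕ B_6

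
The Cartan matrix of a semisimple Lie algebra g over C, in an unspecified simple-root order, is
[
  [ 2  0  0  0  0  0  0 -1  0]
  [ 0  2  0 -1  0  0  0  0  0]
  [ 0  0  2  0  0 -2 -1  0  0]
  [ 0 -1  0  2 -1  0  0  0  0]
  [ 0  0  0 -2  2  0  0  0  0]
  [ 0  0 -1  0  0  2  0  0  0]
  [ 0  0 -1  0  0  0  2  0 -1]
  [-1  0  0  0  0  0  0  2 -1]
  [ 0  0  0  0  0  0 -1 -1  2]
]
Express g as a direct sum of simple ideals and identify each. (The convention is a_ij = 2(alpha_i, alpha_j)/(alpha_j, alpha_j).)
B_6 (so(13)) ⊕ C_3 (sp(6))

The diagram associated to this matrix has two connected components: the simple roots {alpha_1, alpha_3, alpha_6, alpha_7, alpha_8, alpha_9} form a chain of 6 nodes with a double edge at one end; the terminal node there is the unique short simple root (B_6), and {alpha_2, alpha_4, alpha_5} form a chain of 3 nodes with a double edge at one end; the terminal node there is the unique long simple root (C_3). A semisimple Lie algebra decomposes uniquely as the direct sum of simple ideals, one per connected component of its Dynkin diagram, so g ≅ B_6 ⊕ C_3 (dimension 78 + 21 = 99).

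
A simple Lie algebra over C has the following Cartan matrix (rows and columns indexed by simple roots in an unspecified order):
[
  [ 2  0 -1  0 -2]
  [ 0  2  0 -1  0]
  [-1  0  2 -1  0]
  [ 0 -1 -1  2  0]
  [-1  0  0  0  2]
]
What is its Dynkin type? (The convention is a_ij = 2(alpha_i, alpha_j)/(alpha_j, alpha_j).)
type B_5

The matrix has rank 5 with 2's on the diagonal. Reading the off-diagonal entries as Dynkin edges (a single edge where a_ij = a_ji = -1; a double or triple edge where a_ij * a_ji = 2 or 3), the diagram is a chain of 5 nodes with a double edge at one end; the terminal node there is the unique short simple root (B_5). One simple-root ordering that puts it in standard form is (alpha_2, alpha_4, alpha_3, alpha_1, alpha_5). So the algebra is type B_5, i.e. so(11).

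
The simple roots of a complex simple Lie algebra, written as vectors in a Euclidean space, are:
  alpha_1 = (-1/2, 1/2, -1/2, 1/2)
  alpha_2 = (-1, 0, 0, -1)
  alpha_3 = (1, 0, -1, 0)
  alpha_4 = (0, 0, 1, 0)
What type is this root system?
F4

Compute the Cartan integers a_ij = 2(alpha_i, alpha_j)/(alpha_j, alpha_j); the resulting 4x4 Cartan matrix is
[[2, 0, 0, -1], [0, 2, -1, 0], [0, -1, 2, -2], [-1, 0, -1, 2]].
The roots have two lengths (squared-length ratio 2:1); the short ones are alpha_{1,4}. The associated Dynkin diagram is a chain of 4 nodes with a double edge between the middle two (F_4), so the type is F_4.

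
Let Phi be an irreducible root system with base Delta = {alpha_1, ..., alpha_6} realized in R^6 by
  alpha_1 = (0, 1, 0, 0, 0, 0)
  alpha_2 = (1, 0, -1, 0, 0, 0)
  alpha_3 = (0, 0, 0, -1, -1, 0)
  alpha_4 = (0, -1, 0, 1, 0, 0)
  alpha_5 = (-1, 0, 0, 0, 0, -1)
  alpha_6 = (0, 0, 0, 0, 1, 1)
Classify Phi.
B_6

Compute the Cartan integers a_ij = 2(alpha_i, alpha_j)/(alpha_j, alpha_j); the resulting 6x6 Cartan matrix is
[[2, 0, 0, -1, 0, 0], [0, 2, 0, 0, -1, 0], [0, 0, 2, -1, 0, -1], [-2, 0, -1, 2, 0, 0], [0, -1, 0, 0, 2, -1], [0, 0, -1, 0, -1, 2]].
The roots have two lengths (squared-length ratio 2:1); the short ones are alpha_{1}. The associated Dynkin diagram is a chain of 6 nodes with a double edge at one end; the terminal node there is the unique short simple root (B_6), so the type is B_6 (the algebra so(13)).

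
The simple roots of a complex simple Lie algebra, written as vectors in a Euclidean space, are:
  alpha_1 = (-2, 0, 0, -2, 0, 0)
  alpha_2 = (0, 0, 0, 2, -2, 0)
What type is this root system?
Compute the Cartan integers a_ij = 2(alpha_i, alpha_j)/(alpha_j, alpha_j); the resulting 2x2 Cartan matrix is
[[2, -1], [-1, 2]].
All simple roots have the same length, so the diagram is simply laced. The associated Dynkin diagram is a chain of 2 nodes with single edges (A_2), so the type is A_2 (the algebra sl(3)).

type A_2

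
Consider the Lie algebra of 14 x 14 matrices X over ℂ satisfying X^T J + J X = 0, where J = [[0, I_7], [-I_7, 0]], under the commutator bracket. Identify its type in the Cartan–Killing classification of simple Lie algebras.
type C_7

This is sp(14), which has dimension 14(14+1)/2 = 105 and rank 14/2 = 7. In the classification of classical Lie algebras, the symplectic algebra sp(2n) has type C_n; here n = 7, so the Dynkin diagram is a chain of 7 nodes with a double edge at one end; the terminal node there is the unique long simple root (C_7). Hence the type is C_7.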